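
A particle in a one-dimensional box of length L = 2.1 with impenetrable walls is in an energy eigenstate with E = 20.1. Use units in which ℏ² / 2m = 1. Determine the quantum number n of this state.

From E_n = n²π²ℏ²/(2mL²) invert to n = √(2mL²E)/(πℏ).
n = (2.1/π) × √(2 × 0.5 × 20.1) = 2.997 → n = 3.

n = 3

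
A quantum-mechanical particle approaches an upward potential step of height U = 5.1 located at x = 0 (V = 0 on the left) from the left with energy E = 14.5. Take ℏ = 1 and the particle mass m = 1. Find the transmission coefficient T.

The wavenumbers are k₁ = √(2mE)/ℏ = 5.385 on the left and k₂ = √(2m(E − U))/ℏ = 4.336 on the right.
Matching ψ and ψ′ at x = 0 gives r = (k₁ − k₂)/(k₁ + k₂), so R = r² = 0.01165 and T = 1 − R = 0.9883.

T = 0.988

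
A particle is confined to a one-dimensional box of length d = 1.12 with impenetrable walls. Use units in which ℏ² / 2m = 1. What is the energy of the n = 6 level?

Requiring ψ(0) = ψ(d) = 0 quantises k = nπ/d, hence E_n = ℏ²k²/2m = n²π²ℏ²/(2md²).
E_6 = 6² × π² / (2 × 0.5 × 1.12²) = 283.2.

E = 283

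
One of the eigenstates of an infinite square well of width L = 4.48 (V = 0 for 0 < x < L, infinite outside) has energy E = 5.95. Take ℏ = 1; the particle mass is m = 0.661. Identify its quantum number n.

For an infinite well E_n = n²π²ℏ²/(2mL²), so n = (L/πℏ)√(2mE).
n = (4.48/π) × √(2 × 0.661 × 5.95) = 3.999 → n = 4.

n = 4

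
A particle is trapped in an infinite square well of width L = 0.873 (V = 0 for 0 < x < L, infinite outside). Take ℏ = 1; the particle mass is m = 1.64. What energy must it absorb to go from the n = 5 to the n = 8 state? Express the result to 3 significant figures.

ΔE = 154

E_n = n²π²ℏ²/(2mL²), so ΔE = (8² − 5²) π²ℏ²/(2mL²).
ΔE = 39 × π² / (2 × 1.64 × 0.873²) = 154.0.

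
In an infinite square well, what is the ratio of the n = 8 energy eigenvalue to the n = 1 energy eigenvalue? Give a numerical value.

E_n = n²π²ℏ²/(2mL²) so the ratio is n₂²/n₁² = 64/1 = 64.

64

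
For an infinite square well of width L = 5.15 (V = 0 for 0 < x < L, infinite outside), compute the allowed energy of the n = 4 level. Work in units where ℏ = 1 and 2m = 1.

E = 5.95

The infinite-well eigenfunctions ψ_n = √(2/L) sin(nπx/L) vanish at both walls, giving E_n = n²π²ℏ²/(2mL²).
E_4 = 4² × π² / (2 × 0.5 × 5.15²) = 5.954.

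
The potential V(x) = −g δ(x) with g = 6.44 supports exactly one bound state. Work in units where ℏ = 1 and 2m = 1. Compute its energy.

E = -10.4

The bound state is ψ(x) = √κ e^{−κ|x|}. The derivative jump ψ'(0⁺) − ψ'(0⁻) = −(2mg/ℏ²)ψ(0) fixes κ = mg/ℏ² = 3.220.
Then E = −ℏ²κ²/(2m) = −mg²/(2ℏ²) = -10.37.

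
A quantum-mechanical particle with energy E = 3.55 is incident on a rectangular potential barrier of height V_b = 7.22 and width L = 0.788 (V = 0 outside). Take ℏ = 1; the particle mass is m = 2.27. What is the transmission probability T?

T = 0.00641

Since E < V_b the interior solution is evanescent with decay constant κ = √(2m(V_b − E))/ℏ = 4.082.
κL = 3.217, sinh(κL) = 12.45.
The exact tunnelling result is T⁻¹ = 1 + V_b² sinh²(κL) / [4E(V_b − E)] = 156.1, so T = 0.00641.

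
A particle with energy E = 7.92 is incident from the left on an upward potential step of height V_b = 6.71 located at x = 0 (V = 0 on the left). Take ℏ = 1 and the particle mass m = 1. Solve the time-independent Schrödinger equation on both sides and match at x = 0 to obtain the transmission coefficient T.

On each side the TISE gives plane waves with k = √(2m(E − V))/ℏ: k₁ = √(2·1·7.92) = 3.980, k₂ = √(2·1·1.21) = 1.556.
Matching ψ and ψ′ at x = 0 gives r = (k₁ − k₂)/(k₁ + k₂), so R = r² = 0.1918 and T = 1 − R = 0.8082.

T = 0.808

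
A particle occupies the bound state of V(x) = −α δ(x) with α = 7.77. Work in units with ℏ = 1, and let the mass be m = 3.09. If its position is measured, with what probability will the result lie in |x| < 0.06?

P = 0.944

The normalised bound state is ψ = √κ e^{−κ|x|} with κ = mα/ℏ² = 24.01.
P(|x| < d) = ∫_{−d}^{d} κ e^{−2κ|x|} dx = 1 − e^{−2κd} = 1 − e^{−2.881} = 0.9439.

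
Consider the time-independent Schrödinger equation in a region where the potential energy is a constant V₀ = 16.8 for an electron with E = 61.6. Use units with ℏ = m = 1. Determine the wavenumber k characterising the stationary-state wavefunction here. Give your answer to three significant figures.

k = 9.47

With E > V₀ the solution is oscillatory, ψ ∝ e^{±ikx} with k = √(2m(E − V₀))/ℏ.
k = √(2 × 1 × 44.8) = 9.466.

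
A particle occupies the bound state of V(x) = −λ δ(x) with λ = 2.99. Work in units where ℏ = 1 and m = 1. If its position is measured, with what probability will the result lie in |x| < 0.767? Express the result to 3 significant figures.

P = 0.990

The normalised bound state is ψ = √κ e^{−κ|x|} with κ = mλ/ℏ² = 2.990.
P(|x| < d) = ∫_{−d}^{d} κ e^{−2κ|x|} dx = 1 − e^{−2κd} = 1 − e^{−4.587} = 0.9898.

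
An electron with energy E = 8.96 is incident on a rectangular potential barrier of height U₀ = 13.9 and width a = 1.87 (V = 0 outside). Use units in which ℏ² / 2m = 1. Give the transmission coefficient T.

T = 0.000899

Since E < U₀ the interior solution is evanescent with decay constant κ = √(2m(U₀ − E))/ℏ = 2.223.
κa = 4.156, sinh(κa) = 31.91.
The exact tunnelling result is T⁻¹ = 1 + U₀² sinh²(κa) / [4E(U₀ − E)] = 1112, so T = 0.000899.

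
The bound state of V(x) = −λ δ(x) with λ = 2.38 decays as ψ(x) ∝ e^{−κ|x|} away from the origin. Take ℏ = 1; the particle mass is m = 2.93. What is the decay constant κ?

κ = 6.97

Integrate −(ℏ²/2m)ψ'' − λδ(x)ψ = Eψ from −ε to +ε: the ψ'' term gives ψ'(0⁺) − ψ'(0⁻) and the δ term gives −(2mλ/ℏ²)ψ(0).
With ψ ∝ e^{−κ|x|} this yields −2κ = −2mλ/ℏ², so κ = mλ/ℏ² = 6.973.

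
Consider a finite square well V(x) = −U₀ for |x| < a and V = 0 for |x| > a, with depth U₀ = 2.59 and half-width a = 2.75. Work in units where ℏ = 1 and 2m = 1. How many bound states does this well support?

Define the well-strength parameter z₀ = (a/ℏ)√(2mU₀) = 2.75 × √(2·0.5·2.59) = 4.426.
A new bound state (alternating even/odd) appears each time z₀ passes a multiple of π/2, so N = ⌊2z₀/π⌋ + 1 = ⌊2.817⌋ + 1 = 3.

N = 3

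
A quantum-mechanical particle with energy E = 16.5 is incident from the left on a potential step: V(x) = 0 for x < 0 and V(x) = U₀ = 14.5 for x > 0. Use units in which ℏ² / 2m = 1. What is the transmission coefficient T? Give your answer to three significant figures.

T = 0.766

On each side the TISE gives plane waves with k = √(2m(E − V))/ℏ: k₁ = √(2·½·16.5) = 4.062, k₂ = √(2·½·2) = 1.414.
Continuity of ψ and ψ′ at the step yields the reflection amplitude r = (k₁ − k₂)/(k₁ + k₂) = 0.4835; thus R = |r|² = 0.2338, T = 0.7662.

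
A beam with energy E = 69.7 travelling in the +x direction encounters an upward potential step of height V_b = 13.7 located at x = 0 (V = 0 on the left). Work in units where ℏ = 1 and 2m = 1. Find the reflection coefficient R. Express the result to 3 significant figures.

On each side the TISE gives plane waves with k = √(2m(E − V))/ℏ: k₁ = √(2·½·69.7) = 8.349, k₂ = √(2·½·56) = 7.483.
Matching ψ and ψ′ at x = 0 gives r = (k₁ − k₂)/(k₁ + k₂), so R = r² = 0.002987 and T = 1 − R = 0.9970.

R = 0.00299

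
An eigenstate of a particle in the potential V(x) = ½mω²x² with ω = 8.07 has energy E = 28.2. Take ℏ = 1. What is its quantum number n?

n = 3

Invert E_n = (n + ½)ℏω: n = E/ℏω − ½ = 2.994, so n = 3.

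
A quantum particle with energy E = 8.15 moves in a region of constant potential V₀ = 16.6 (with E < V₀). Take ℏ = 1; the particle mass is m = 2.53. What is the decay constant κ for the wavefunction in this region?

Since E < V₀ the TISE in this region is ψ'' = κ²ψ with κ = √(2m(V₀ − E))/ℏ.
κ = √(2 × 2.53 × 8.45) = 6.539.

κ = 6.54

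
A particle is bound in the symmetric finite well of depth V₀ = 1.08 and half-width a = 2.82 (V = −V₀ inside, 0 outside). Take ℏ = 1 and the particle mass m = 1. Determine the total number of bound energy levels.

Define the well-strength parameter z₀ = (a/ℏ)√(2mV₀) = 2.82 × √(2·1·1.08) = 4.145.
The even/odd transcendental equations gain one root per π/2 in z₀, giving N = 1 + ⌊2z₀/π⌋ = 1 + ⌊2.638⌋ = 3.

N = 3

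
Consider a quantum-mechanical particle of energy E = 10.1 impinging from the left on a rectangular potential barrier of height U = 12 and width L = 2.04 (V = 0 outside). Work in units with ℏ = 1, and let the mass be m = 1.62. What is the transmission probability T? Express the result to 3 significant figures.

T = 0.0000856

E < U: inside the barrier ψ ∝ e^{±κx} with κ = √(2m(U − E))/ℏ = 2.481.
κL = 5.062, sinh(κL) = 78.91.
Matching ψ, ψ′ at both faces gives T = [1 + U² sinh²(κL) / (4E(U − E))]⁻¹ = 1/11680 = 0.0000856.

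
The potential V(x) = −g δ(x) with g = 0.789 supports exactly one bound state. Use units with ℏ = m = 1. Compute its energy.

For x ≠ 0 the bound state is ψ ∝ e^{−κ|x|}; integrating the TISE across the delta gives the cusp condition 2κ = 2mg/ℏ², so κ = 0.7890.
Then E = −ℏ²κ²/(2m) = −mg²/(2ℏ²) = -0.3113.

E = -0.311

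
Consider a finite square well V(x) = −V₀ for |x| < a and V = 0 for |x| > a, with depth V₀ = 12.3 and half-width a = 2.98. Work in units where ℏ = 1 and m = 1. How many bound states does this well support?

N = 10

Define the well-strength parameter z₀ = (a/ℏ)√(2mV₀) = 2.98 × √(2·1·12.3) = 14.78.
A new bound state (alternating even/odd) appears each time z₀ passes a multiple of π/2, so N = ⌊2z₀/π⌋ + 1 = ⌊9.409⌋ + 1 = 10.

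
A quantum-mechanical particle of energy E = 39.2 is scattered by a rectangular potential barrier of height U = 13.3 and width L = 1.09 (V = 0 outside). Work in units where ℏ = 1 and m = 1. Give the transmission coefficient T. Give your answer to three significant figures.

E > U: inside the barrier k₂ = √(2m(E − U))/ℏ = 7.197, k₂L = 7.845.
T = [1 + U² sin²(k₂L) / (4E(E − U))]⁻¹ = 1/1.044 = 0.958.

T = 0.958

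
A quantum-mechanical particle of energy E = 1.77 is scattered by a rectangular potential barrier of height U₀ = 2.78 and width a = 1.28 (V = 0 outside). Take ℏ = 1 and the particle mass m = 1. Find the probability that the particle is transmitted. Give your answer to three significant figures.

E < U₀: inside the barrier ψ ∝ e^{±κx} with κ = √(2m(U₀ − E))/ℏ = 1.421.
κa = 1.819, sinh(κa) = 3.002.
The exact tunnelling result is T⁻¹ = 1 + U₀² sinh²(κa) / [4E(U₀ − E)] = 10.74, so T = 0.0931.

T = 0.0931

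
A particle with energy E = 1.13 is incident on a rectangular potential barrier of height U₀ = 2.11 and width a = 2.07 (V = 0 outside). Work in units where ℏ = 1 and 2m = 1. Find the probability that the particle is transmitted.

E < U₀: inside the barrier ψ ∝ e^{±κx} with κ = √(2m(U₀ − E))/ℏ = 0.9899.
κa = 2.049, sinh(κa) = 3.816.
The exact tunnelling result is T⁻¹ = 1 + U₀² sinh²(κa) / [4E(U₀ − E)] = 15.64, so T = 0.0639.

T = 0.0639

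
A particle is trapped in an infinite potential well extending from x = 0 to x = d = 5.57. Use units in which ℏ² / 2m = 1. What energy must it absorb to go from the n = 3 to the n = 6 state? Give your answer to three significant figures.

ΔE = 8.59

E_n = n²π²ℏ²/(2md²), so ΔE = (6² − 3²) π²ℏ²/(2md²).
ΔE = 27 × π² / (2 × 0.5 × 5.57²) = 8.589.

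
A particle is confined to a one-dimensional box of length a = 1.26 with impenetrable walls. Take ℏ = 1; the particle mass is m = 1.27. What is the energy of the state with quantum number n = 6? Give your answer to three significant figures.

The infinite-well eigenfunctions ψ_n = √(2/a) sin(nπx/a) vanish at both walls, giving E_n = n²π²ℏ²/(2ma²).
E_6 = 6² × π² / (2 × 1.27 × 1.26²) = 88.11.

E = 88.1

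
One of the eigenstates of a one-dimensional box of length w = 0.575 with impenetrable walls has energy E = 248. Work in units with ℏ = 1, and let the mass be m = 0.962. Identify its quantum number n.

For an infinite well E_n = n²π²ℏ²/(2mw²), so n = (w/πℏ)√(2mE).
n = (0.575/π) × √(2 × 0.962 × 248) = 3.998 → n = 4.

n = 4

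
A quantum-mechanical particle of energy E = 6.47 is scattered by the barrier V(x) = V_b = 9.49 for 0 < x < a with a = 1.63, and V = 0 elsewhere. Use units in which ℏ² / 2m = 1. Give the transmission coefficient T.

E < V_b: inside the barrier ψ ∝ e^{±κx} with κ = √(2m(V_b − E))/ℏ = 1.738.
κa = 2.833, sinh(κa) = 8.466.
Matching ψ, ψ′ at both faces gives T = [1 + V_b² sinh²(κa) / (4E(V_b − E))]⁻¹ = 1/83.58 = 0.0120.

T = 0.0120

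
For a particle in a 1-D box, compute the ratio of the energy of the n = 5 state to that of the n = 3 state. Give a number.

E_n = n²π²ℏ²/(2mL²) so the ratio is n₂²/n₁² = 25/9 = 2.77778.

2.77778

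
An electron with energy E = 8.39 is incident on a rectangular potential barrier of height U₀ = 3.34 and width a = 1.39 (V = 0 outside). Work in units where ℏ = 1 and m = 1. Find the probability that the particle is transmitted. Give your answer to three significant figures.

Above the barrier the interior wavenumber is k₂ = √(2m(E − U₀))/ℏ = 3.178, giving phase k₂a = 4.417.
Matching at both interfaces gives T⁻¹ = 1 + U₀² sin²(k₂a) / [4E(E − U₀)] = 1.060, hence T = 0.943.

T = 0.943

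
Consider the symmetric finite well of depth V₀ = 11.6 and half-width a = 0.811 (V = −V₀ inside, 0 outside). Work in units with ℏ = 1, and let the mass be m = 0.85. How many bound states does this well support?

The dimensionless depth is z₀ = a√(2mV₀)/ℏ = 0.811 × √(19.72) = 3.601.
The even/odd transcendental equations gain one root per π/2 in z₀, giving N = 1 + ⌊2z₀/π⌋ = 1 + ⌊2.293⌋ = 3.

N = 3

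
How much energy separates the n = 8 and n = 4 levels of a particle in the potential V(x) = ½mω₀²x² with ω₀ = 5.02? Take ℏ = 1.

ΔE = 20.1

E_n = ℏω₀(n + ½), so ΔE = (8 − 4) ℏω₀ = 4 × 5.02 = 20.08.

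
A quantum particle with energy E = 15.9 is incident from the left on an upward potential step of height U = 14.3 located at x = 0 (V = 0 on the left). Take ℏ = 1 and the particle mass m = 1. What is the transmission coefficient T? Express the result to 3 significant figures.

On each side the TISE gives plane waves with k = √(2m(E − V))/ℏ: k₁ = √(2·1·15.9) = 5.639, k₂ = √(2·1·1.6) = 1.789.
Continuity of ψ and ψ′ at the step yields the reflection amplitude r = (k₁ − k₂)/(k₁ + k₂) = 0.5183; thus R = |r|² = 0.2687, T = 0.7313.

T = 0.731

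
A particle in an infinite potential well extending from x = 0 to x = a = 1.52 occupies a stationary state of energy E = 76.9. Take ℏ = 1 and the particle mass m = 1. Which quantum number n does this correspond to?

n = 6

From E_n = n²π²ℏ²/(2ma²) invert to n = √(2ma²E)/(πℏ).
n = (1.52/π) × √(2 × 1 × 76.9) = 6.000 → n = 6.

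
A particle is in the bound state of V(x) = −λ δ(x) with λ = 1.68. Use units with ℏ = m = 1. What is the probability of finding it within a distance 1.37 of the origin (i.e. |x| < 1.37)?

The normalised bound state is ψ = √κ e^{−κ|x|} with κ = mλ/ℏ² = 1.680.
P(|x| < d) = ∫_{−d}^{d} κ e^{−2κ|x|} dx = 1 − e^{−2κd} = 1 − e^{−4.603} = 0.9900.

P = 0.990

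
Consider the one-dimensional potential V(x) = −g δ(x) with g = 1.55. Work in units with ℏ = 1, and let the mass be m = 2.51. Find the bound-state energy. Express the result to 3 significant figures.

The bound state is ψ(x) = √κ e^{−κ|x|}. The derivative jump ψ'(0⁺) − ψ'(0⁻) = −(2mg/ℏ²)ψ(0) fixes κ = mg/ℏ² = 3.891.
Then E = −ℏ²κ²/(2m) = −mg²/(2ℏ²) = -3.015.

E = -3.02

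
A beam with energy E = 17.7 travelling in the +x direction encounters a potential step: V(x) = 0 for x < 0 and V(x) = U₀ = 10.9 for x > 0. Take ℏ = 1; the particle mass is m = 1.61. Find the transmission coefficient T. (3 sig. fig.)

The wavenumbers are k₁ = √(2mE)/ℏ = 7.549 on the left and k₂ = √(2m(E − U₀))/ℏ = 4.679 on the right.
Matching ψ and ψ′ at x = 0 gives r = (k₁ − k₂)/(k₁ + k₂), so R = r² = 0.05509 and T = 1 − R = 0.9449.

T = 0.945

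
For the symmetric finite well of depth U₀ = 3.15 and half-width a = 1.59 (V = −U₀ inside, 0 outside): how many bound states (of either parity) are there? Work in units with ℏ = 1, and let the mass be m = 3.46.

N = 5

The dimensionless depth is z₀ = a√(2mU₀)/ℏ = 1.59 × √(21.80) = 7.423.
A new bound state (alternating even/odd) appears each time z₀ passes a multiple of π/2, so N = ⌊2z₀/π⌋ + 1 = ⌊4.726⌋ + 1 = 5.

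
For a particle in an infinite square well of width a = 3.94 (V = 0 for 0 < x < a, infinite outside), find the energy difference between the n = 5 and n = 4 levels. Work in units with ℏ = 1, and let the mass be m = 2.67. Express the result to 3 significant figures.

ΔE = 1.07

E_n = n²π²ℏ²/(2ma²), so ΔE = (5² − 4²) π²ℏ²/(2ma²).
ΔE = 9 × π² / (2 × 2.67 × 3.94²) = 1.072.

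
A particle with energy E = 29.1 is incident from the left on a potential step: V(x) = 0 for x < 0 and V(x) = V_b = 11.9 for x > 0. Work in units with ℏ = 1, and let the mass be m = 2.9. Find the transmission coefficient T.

T = 0.983

The wavenumbers are k₁ = √(2mE)/ℏ = 12.99 on the left and k₂ = √(2m(E − V_b))/ℏ = 9.988 on the right.
Continuity of ψ and ψ′ at the step yields the reflection amplitude r = (k₁ − k₂)/(k₁ + k₂) = 0.1307; thus R = |r|² = 0.01708, T = 0.9829.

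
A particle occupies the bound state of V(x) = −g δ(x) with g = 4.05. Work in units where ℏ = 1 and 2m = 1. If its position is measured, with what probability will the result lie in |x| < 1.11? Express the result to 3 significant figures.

P = 0.989

The normalised bound state is ψ = √κ e^{−κ|x|} with κ = mg/ℏ² = 2.025.
P(|x| < d) = ∫_{−d}^{d} κ e^{−2κ|x|} dx = 1 − e^{−2κd} = 1 − e^{−4.496} = 0.9888.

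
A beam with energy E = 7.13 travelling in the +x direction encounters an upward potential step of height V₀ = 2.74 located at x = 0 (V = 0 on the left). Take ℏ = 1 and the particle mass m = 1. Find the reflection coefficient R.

The wavenumbers are k₁ = √(2mE)/ℏ = 3.776 on the left and k₂ = √(2m(E − V₀))/ℏ = 2.963 on the right.
Matching ψ and ψ′ at x = 0 gives r = (k₁ − k₂)/(k₁ + k₂), so R = r² = 0.01456 and T = 1 − R = 0.9854.

R = 0.0146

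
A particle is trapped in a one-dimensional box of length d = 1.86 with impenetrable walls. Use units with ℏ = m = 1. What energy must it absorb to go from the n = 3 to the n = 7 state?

E_n = n²π²ℏ²/(2md²), so ΔE = (7² − 3²) π²ℏ²/(2md²).
ΔE = 40 × π² / (2 × 1 × 1.86²) = 57.06.

ΔE = 57.1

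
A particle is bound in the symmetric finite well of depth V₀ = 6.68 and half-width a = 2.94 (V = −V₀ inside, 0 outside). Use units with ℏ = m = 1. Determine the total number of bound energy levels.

N = 7

The dimensionless depth is z₀ = a√(2mV₀)/ℏ = 2.94 × √(13.36) = 10.75.
A new bound state (alternating even/odd) appears each time z₀ passes a multiple of π/2, so N = ⌊2z₀/π⌋ + 1 = ⌊6.841⌋ + 1 = 7.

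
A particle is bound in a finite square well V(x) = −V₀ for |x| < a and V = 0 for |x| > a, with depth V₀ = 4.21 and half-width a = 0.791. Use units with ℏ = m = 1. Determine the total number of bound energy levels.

The dimensionless depth is z₀ = a√(2mV₀)/ℏ = 0.791 × √(8.420) = 2.295.
The even/odd transcendental equations gain one root per π/2 in z₀, giving N = 1 + ⌊2z₀/π⌋ = 1 + ⌊1.461⌋ = 2.

N = 2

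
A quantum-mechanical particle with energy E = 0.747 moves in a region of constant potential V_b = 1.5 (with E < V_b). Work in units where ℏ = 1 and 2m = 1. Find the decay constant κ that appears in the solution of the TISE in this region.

Since E < V_b the TISE in this region is ψ'' = κ²ψ with κ = √(2m(V_b − E))/ℏ.
κ = √(2 × 0.5 × 0.753) = 0.8678.

κ = 0.868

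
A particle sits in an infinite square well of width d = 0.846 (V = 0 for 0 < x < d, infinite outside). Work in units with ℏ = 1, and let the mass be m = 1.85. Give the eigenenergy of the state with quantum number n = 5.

Requiring ψ(0) = ψ(d) = 0 quantises k = nπ/d, hence E_n = ℏ²k²/2m = n²π²ℏ²/(2md²).
E_5 = 5² × π² / (2 × 1.85 × 0.846²) = 93.17.

E = 93.2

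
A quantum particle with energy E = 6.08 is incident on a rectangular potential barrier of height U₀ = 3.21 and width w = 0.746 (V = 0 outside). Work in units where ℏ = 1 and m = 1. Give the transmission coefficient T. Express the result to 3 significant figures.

E > U₀: inside the barrier k₂ = √(2m(E − U₀))/ℏ = 2.396, k₂w = 1.787.
T = [1 + U₀² sin²(k₂w) / (4E(E − U₀))]⁻¹ = 1/1.141 = 0.877.

T = 0.877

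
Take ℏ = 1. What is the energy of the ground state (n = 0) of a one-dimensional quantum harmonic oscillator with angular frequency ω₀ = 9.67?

Using E_n = (n + ½)ℏω₀: E_0 = 0.5 × 9.67 = 4.835.

E = 4.84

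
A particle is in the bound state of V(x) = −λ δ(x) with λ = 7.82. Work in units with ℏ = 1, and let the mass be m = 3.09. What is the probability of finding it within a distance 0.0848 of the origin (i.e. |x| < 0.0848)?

P = 0.983

The normalised bound state is ψ = √κ e^{−κ|x|} with κ = mλ/ℏ² = 24.16.
P(|x| < d) = ∫_{−d}^{d} κ e^{−2κ|x|} dx = 1 − e^{−2κd} = 1 − e^{−4.098} = 0.9834.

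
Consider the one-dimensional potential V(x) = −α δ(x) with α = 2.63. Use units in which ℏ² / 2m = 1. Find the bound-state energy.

For x ≠ 0 the bound state is ψ ∝ e^{−κ|x|}; integrating the TISE across the delta gives the cusp condition 2κ = 2mα/ℏ², so κ = 1.315.
Then E = −ℏ²κ²/(2m) = −mα²/(2ℏ²) = -1.729.

E = -1.73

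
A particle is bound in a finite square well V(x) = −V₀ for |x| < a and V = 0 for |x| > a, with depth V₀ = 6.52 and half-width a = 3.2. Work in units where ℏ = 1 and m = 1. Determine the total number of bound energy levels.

N = 8

The dimensionless depth is z₀ = a√(2mV₀)/ℏ = 3.2 × √(13.04) = 11.56.
A new bound state (alternating even/odd) appears each time z₀ passes a multiple of π/2, so N = ⌊2z₀/π⌋ + 1 = ⌊7.356⌋ + 1 = 8.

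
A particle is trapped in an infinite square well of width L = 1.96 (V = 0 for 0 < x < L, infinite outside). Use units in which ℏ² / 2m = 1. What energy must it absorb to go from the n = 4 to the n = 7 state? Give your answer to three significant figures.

ΔE = 84.8

E_n = n²π²ℏ²/(2mL²), so ΔE = (7² − 4²) π²ℏ²/(2mL²).
ΔE = 33 × π² / (2 × 0.5 × 1.96²) = 84.78.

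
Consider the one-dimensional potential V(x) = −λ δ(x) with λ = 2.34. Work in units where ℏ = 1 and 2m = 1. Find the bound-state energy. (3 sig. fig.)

The bound state is ψ(x) = √κ e^{−κ|x|}. The derivative jump ψ'(0⁺) − ψ'(0⁻) = −(2mλ/ℏ²)ψ(0) fixes κ = mλ/ℏ² = 1.170.
Then E = −ℏ²κ²/(2m) = −mλ²/(2ℏ²) = -1.369.

E = -1.37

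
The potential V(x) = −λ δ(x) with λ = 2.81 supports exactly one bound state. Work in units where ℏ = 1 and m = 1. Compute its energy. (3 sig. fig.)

For x ≠ 0 the bound state is ψ ∝ e^{−κ|x|}; integrating the TISE across the delta gives the cusp condition 2κ = 2mλ/ℏ², so κ = 2.810.
Then E = −ℏ²κ²/(2m) = −mλ²/(2ℏ²) = -3.948.

E = -3.95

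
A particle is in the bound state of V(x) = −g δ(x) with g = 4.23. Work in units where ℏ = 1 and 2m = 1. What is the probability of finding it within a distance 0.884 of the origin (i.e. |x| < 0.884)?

The normalised bound state is ψ = √κ e^{−κ|x|} with κ = mg/ℏ² = 2.115.
P(|x| < d) = ∫_{−d}^{d} κ e^{−2κ|x|} dx = 1 − e^{−2κd} = 1 − e^{−3.739} = 0.9762.

P = 0.976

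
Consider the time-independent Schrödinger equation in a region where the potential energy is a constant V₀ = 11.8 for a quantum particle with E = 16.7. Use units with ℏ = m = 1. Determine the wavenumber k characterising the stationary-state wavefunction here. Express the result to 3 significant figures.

With E > V₀ the solution is oscillatory, ψ ∝ e^{±ikx} with k = √(2m(E − V₀))/ℏ.
k = √(2 × 1 × 4.9) = 3.130.

k = 3.13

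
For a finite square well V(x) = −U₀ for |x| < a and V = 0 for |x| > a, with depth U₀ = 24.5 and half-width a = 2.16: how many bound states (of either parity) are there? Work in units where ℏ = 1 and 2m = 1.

N = 7

Define the well-strength parameter z₀ = (a/ℏ)√(2mU₀) = 2.16 × √(2·0.5·24.5) = 10.69.
A new bound state (alternating even/odd) appears each time z₀ passes a multiple of π/2, so N = ⌊2z₀/π⌋ + 1 = ⌊6.806⌋ + 1 = 7.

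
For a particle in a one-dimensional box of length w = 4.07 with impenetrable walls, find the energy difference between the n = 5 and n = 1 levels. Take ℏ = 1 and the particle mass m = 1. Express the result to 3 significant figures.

E_n = n²π²ℏ²/(2mw²), so ΔE = (5² − 1²) π²ℏ²/(2mw²).
ΔE = 24 × π² / (2 × 1 × 4.07²) = 7.150.

ΔE = 7.15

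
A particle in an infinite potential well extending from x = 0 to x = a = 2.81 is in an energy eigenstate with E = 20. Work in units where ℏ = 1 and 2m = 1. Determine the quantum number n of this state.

For an infinite well E_n = n²π²ℏ²/(2ma²), so n = (a/πℏ)√(2mE).
n = (2.81/π) × √(2 × 0.5 × 20) = 4.000 → n = 4.

n = 4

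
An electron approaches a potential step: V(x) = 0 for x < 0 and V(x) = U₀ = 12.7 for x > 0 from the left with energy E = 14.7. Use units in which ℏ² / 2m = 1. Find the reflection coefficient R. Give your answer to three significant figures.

The wavenumbers are k₁ = √(2mE)/ℏ = 3.834 on the left and k₂ = √(2m(E − U₀))/ℏ = 1.414 on the right.
Continuity of ψ and ψ′ at the step yields the reflection amplitude r = (k₁ − k₂)/(k₁ + k₂) = 0.4611; thus R = |r|² = 0.2126, T = 0.7874.

R = 0.213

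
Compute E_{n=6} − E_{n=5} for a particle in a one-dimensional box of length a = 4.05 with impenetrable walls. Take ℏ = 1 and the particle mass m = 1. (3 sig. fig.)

E_n = n²π²ℏ²/(2ma²), so ΔE = (6² − 5²) π²ℏ²/(2ma²).
ΔE = 11 × π² / (2 × 1 × 4.05²) = 3.309.

ΔE = 3.31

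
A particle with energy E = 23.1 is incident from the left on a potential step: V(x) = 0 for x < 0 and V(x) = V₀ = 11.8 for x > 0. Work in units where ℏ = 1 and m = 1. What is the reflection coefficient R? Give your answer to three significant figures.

The wavenumbers are k₁ = √(2mE)/ℏ = 6.797 on the left and k₂ = √(2m(E − V₀))/ℏ = 4.754 on the right.
Continuity of ψ and ψ′ at the step yields the reflection amplitude r = (k₁ − k₂)/(k₁ + k₂) = 0.1769; thus R = |r|² = 0.03129, T = 0.9687.

R = 0.0313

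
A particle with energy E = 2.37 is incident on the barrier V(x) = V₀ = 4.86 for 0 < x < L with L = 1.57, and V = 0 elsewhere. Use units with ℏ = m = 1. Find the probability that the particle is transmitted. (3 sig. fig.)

T = 0.00361

Since E < V₀ the interior solution is evanescent with decay constant κ = √(2m(V₀ − E))/ℏ = 2.232.
κL = 3.504, sinh(κL) = 16.60.
Matching ψ, ψ′ at both faces gives T = [1 + V₀² sinh²(κL) / (4E(V₀ − E))]⁻¹ = 1/276.8 = 0.00361.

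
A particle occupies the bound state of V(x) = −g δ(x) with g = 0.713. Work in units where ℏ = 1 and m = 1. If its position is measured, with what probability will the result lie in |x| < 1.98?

The normalised bound state is ψ = √κ e^{−κ|x|} with κ = mg/ℏ² = 0.7130.
P(|x| < d) = ∫_{−d}^{d} κ e^{−2κ|x|} dx = 1 − e^{−2κd} = 1 − e^{−2.823} = 0.9406.

P = 0.941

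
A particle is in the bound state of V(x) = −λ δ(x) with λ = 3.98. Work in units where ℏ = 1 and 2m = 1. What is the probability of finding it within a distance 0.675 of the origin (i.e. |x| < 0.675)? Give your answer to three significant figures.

The normalised bound state is ψ = √κ e^{−κ|x|} with κ = mλ/ℏ² = 1.990.
P(|x| < d) = ∫_{−d}^{d} κ e^{−2κ|x|} dx = 1 − e^{−2κd} = 1 − e^{−2.687} = 0.9319.

P = 0.932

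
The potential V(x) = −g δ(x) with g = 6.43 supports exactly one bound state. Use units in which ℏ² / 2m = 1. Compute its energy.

E = -10.3

The bound state is ψ(x) = √κ e^{−κ|x|}. The derivative jump ψ'(0⁺) − ψ'(0⁻) = −(2mg/ℏ²)ψ(0) fixes κ = mg/ℏ² = 3.215.
Then E = −ℏ²κ²/(2m) = −mg²/(2ℏ²) = -10.34.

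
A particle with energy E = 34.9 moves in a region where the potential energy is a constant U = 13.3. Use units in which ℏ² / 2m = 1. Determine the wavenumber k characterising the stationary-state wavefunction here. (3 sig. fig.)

k = 4.65

With E > U the solution is oscillatory, ψ ∝ e^{±ikx} with k = √(2m(E − U))/ℏ.
k = √(2 × 0.5 × 21.6) = 4.648.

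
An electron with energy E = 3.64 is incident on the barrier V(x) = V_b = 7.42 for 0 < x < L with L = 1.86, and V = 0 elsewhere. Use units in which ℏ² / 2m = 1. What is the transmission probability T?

Since E < V_b the interior solution is evanescent with decay constant κ = √(2m(V_b − E))/ℏ = 1.944.
κL = 3.616, sinh(κL) = 18.59.
Matching ψ, ψ′ at both faces gives T = [1 + V_b² sinh²(κL) / (4E(V_b − E))]⁻¹ = 1/346.5 = 0.00289.

T = 0.00289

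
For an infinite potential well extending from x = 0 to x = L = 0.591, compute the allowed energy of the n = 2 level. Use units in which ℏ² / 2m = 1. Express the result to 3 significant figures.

E = 113

Requiring ψ(0) = ψ(L) = 0 quantises k = nπ/L, hence E_n = ℏ²k²/2m = n²π²ℏ²/(2mL²).
E_2 = 2² × π² / (2 × 0.5 × 0.591²) = 113.0.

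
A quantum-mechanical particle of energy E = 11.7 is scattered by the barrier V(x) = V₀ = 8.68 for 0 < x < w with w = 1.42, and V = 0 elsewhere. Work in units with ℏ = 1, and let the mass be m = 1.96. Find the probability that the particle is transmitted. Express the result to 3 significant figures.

T = 0.659

Above the barrier the interior wavenumber is k₂ = √(2m(E − V₀))/ℏ = 3.441, giving phase k₂w = 4.886.
Matching at both interfaces gives T⁻¹ = 1 + V₀² sin²(k₂w) / [4E(E − V₀)] = 1.517, hence T = 0.659.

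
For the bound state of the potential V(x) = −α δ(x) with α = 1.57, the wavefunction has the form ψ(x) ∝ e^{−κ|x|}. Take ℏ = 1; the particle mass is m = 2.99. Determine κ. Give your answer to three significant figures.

Integrate −(ℏ²/2m)ψ'' − αδ(x)ψ = Eψ from −ε to +ε: the ψ'' term gives ψ'(0⁺) − ψ'(0⁻) and the δ term gives −(2mα/ℏ²)ψ(0).
With ψ ∝ e^{−κ|x|} this yields −2κ = −2mα/ℏ², so κ = mα/ℏ² = 4.694.

κ = 4.69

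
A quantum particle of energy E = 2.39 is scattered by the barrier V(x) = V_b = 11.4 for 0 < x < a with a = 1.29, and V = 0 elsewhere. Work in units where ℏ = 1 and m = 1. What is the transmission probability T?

Since E < V_b the interior solution is evanescent with decay constant κ = √(2m(V_b − E))/ℏ = 4.245.
κa = 5.476, sinh(κa) = 119.4.
Matching ψ, ψ′ at both faces gives T = [1 + V_b² sinh²(κa) / (4E(V_b − E))]⁻¹ = 1/21530 = 0.0000465.

T = 0.0000465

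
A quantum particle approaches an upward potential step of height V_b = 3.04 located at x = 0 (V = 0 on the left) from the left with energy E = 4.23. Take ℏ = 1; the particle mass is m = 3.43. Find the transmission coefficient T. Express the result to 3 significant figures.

T = 0.906

On each side the TISE gives plane waves with k = √(2m(E − V))/ℏ: k₁ = √(2·3.43·4.23) = 5.387, k₂ = √(2·3.43·1.19) = 2.857.
Continuity of ψ and ψ′ at the step yields the reflection amplitude r = (k₁ − k₂)/(k₁ + k₂) = 0.3068; thus R = |r|² = 0.09416, T = 0.9058.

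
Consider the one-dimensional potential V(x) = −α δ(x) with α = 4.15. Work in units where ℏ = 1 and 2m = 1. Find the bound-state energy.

E = -4.31

For x ≠ 0 the bound state is ψ ∝ e^{−κ|x|}; integrating the TISE across the delta gives the cusp condition 2κ = 2mα/ℏ², so κ = 2.075.
Then E = −ℏ²κ²/(2m) = −mα²/(2ℏ²) = -4.306.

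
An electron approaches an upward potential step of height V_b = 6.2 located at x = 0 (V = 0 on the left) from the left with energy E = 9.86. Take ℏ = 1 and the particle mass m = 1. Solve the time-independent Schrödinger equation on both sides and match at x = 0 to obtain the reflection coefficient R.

R = 0.0590

The wavenumbers are k₁ = √(2mE)/ℏ = 4.441 on the left and k₂ = √(2m(E − V_b))/ℏ = 2.706 on the right.
Continuity of ψ and ψ′ at the step yields the reflection amplitude r = (k₁ − k₂)/(k₁ + k₂) = 0.2428; thus R = |r|² = 0.05896, T = 0.9410.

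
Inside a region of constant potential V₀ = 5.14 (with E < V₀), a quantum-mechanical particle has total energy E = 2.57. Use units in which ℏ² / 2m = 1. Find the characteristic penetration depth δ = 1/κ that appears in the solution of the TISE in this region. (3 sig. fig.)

δ = 0.624

Since E < V₀ the TISE in this region is ψ'' = κ²ψ with κ = √(2m(V₀ − E))/ℏ.
κ = √(2 × 0.5 × 2.57) = 1.603. The penetration depth is δ = 1/κ = 0.624.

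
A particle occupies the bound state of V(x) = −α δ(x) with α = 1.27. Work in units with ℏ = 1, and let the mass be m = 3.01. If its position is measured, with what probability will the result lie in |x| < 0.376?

P = 0.944

The normalised bound state is ψ = √κ e^{−κ|x|} with κ = mα/ℏ² = 3.823.
P(|x| < d) = ∫_{−d}^{d} κ e^{−2κ|x|} dx = 1 − e^{−2κd} = 1 − e^{−2.875} = 0.9436.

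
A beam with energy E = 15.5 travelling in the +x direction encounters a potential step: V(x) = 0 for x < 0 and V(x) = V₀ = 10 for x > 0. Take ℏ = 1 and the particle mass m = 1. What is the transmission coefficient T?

On each side the TISE gives plane waves with k = √(2m(E − V))/ℏ: k₁ = √(2·1·15.5) = 5.568, k₂ = √(2·1·5.5) = 3.317.
Continuity of ψ and ψ′ at the step yields the reflection amplitude r = (k₁ − k₂)/(k₁ + k₂) = 0.2534; thus R = |r|² = 0.06420, T = 0.9358.

T = 0.936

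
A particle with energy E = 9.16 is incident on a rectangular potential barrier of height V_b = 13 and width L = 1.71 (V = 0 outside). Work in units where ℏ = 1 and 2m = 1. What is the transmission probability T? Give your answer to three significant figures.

Since E < V_b the interior solution is evanescent with decay constant κ = √(2m(V_b − E))/ℏ = 1.960.
κL = 3.351, sinh(κL) = 14.25.
Matching ψ, ψ′ at both faces gives T = [1 + V_b² sinh²(κL) / (4E(V_b − E))]⁻¹ = 1/244.8 = 0.00409.

T = 0.00409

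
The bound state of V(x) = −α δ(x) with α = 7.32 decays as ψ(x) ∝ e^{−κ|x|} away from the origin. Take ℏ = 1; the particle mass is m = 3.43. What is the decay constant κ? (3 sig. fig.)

Integrating the TISE across x = 0 gives the cusp condition ψ'(0⁺) − ψ'(0⁻) = −(2mα/ℏ²)ψ(0).
With ψ ∝ e^{−κ|x|} this yields −2κ = −2mα/ℏ², so κ = mα/ℏ² = 25.11.

κ = 25.1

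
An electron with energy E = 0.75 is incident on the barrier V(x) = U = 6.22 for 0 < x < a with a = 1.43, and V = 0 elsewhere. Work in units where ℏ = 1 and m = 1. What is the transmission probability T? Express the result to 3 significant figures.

E < U: inside the barrier ψ ∝ e^{±κx} with κ = √(2m(U − E))/ℏ = 3.308.
κa = 4.730, sinh(κa) = 56.63.
The exact tunnelling result is T⁻¹ = 1 + U² sinh²(κa) / [4E(U − E)] = 7563, so T = 0.000132.

T = 0.000132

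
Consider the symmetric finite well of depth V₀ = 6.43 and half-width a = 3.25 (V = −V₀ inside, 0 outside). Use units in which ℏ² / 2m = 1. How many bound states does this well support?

N = 6

The dimensionless depth is z₀ = a√(2mV₀)/ℏ = 3.25 × √(6.430) = 8.241.
A new bound state (alternating even/odd) appears each time z₀ passes a multiple of π/2, so N = ⌊2z₀/π⌋ + 1 = ⌊5.246⌋ + 1 = 6.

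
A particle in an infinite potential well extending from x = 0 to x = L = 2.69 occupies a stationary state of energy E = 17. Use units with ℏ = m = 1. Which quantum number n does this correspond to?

For an infinite well E_n = n²π²ℏ²/(2mL²), so n = (L/πℏ)√(2mE).
n = (2.69/π) × √(2 × 1 × 17) = 4.993 → n = 5.

n = 5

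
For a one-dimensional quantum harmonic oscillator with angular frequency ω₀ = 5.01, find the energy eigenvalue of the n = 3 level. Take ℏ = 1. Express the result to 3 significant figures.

E = 17.5

The oscillator eigenvalues are E_n = ℏω₀(n + ½), so E_3 = 5.01 × 3.5 = 17.54.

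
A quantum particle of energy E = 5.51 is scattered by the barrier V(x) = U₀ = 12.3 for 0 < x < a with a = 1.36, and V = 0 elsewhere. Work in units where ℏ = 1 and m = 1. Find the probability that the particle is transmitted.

E < U₀: inside the barrier ψ ∝ e^{±κx} with κ = √(2m(U₀ − E))/ℏ = 3.685.
κa = 5.012, sinh(κa) = 75.08.
Matching ψ, ψ′ at both faces gives T = [1 + U₀² sinh²(κa) / (4E(U₀ − E))]⁻¹ = 1/5700 = 0.000175.

T = 0.000175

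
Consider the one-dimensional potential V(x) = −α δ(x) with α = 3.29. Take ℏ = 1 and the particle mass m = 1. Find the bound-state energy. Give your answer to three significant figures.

E = -5.41

For x ≠ 0 the bound state is ψ ∝ e^{−κ|x|}; integrating the TISE across the delta gives the cusp condition 2κ = 2mα/ℏ², so κ = 3.290.
Then E = −ℏ²κ²/(2m) = −mα²/(2ℏ²) = -5.412.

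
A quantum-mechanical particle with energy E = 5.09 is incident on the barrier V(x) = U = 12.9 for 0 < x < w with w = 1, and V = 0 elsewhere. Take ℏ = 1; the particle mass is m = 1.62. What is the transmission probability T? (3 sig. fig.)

T = 0.000163

Since E < U the interior solution is evanescent with decay constant κ = √(2m(U − E))/ℏ = 5.030.
κw = 5.030, sinh(κw) = 76.49.
Matching ψ, ψ′ at both faces gives T = [1 + U² sinh²(κw) / (4E(U − E))]⁻¹ = 1/6124 = 0.000163.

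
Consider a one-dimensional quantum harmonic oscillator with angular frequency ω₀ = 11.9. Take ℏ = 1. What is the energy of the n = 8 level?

E = 101

Using E_n = (n + ½)ℏω₀: E_8 = 8.5 × 11.9 = 101.2.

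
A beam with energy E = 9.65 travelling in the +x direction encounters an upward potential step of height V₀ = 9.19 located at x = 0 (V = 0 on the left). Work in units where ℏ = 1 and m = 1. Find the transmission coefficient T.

T = 0.588

On each side the TISE gives plane waves with k = √(2m(E − V))/ℏ: k₁ = √(2·1·9.65) = 4.393, k₂ = √(2·1·0.46) = 0.9592.
Matching ψ and ψ′ at x = 0 gives r = (k₁ − k₂)/(k₁ + k₂), so R = r² = 0.4116 and T = 1 − R = 0.5884.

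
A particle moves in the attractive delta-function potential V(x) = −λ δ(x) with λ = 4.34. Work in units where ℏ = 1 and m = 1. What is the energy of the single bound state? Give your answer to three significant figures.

For x ≠ 0 the bound state is ψ ∝ e^{−κ|x|}; integrating the TISE across the delta gives the cusp condition 2κ = 2mλ/ℏ², so κ = 4.340.
Then E = −ℏ²κ²/(2m) = −mλ²/(2ℏ²) = -9.418.

E = -9.42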